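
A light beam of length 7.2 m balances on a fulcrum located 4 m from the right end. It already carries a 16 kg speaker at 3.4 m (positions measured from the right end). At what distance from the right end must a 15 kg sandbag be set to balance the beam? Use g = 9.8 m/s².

x ≈ 4.64 m from the right end

About the fulcrum (at 4 m from the right end):
Speaker: 16 × 9.8 = 156.8 N down at 3.4 m → arm 0.6 m, τ = 156.8 × 0.6 = 94.08 N·m clockwise.
Net moment of existing loads = 94.08 N·m clockwise.
The sandbag weighs 15 × 9.8 = 147 N and must supply an equal counterclockwise moment, so its lever arm about the fulcrum is 94.08 / 147 = 0.64 m.
That puts it at 4 + 0.64 = 4.64 m from the right end.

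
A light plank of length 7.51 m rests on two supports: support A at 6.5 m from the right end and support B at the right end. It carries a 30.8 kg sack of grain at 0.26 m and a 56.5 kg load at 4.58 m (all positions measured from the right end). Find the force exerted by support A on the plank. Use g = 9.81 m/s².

Sum moments about support B (its reaction then has zero moment arm).
Sack of grain: 30.8 × 9.81 = 302.1 N down at 0.26 m → arm 0.26 m, τ = 302.1 × 0.26 = 78.55 N·m counterclockwise.
Load: 56.5 × 9.81 = 554.3 N down at 4.58 m → arm 4.58 m, τ = 554.3 × 4.58 = 2539 N·m counterclockwise.
Net load moment about support B = 2618 N·m counterclockwise.
Reaction R at support A is upward at 6.5 m, arm 6.5 m → moment R × 6.5 clockwise.
Στ = 0 ⇒ R × 6.5 = 2618 ⇒ R = 403 N.

R_A ≈ 403 N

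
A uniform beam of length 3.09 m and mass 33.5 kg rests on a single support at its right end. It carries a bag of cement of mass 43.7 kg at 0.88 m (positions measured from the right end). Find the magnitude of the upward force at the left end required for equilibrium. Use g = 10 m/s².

Sum moments about the right end (the unknown pivot reaction has zero arm there).
Beam weight: 33.5 × 10 = 335 N down at 1.545 m → arm 1.545 m, τ = 335 × 1.545 = 517.6 N·m counterclockwise.
Bag of cement: 43.7 × 10 = 437 N down at 0.88 m → arm 0.88 m, τ = 437 × 0.88 = 384.6 N·m counterclockwise.
Net moment of the loads = 902.2 N·m counterclockwise.
The upward force F acts at the left end, arm 3.09 m, giving F × 3.09 clockwise.
Στ = 0 ⇒ F × 3.09 = 902.2 ⇒ F = 902.2 / 3.09 = 292 N.

F ≈ 292 N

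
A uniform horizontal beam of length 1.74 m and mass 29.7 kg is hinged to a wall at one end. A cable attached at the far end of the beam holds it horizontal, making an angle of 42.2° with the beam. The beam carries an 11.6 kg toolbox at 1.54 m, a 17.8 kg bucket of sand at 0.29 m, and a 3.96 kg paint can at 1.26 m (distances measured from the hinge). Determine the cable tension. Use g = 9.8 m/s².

T ≈ 452 N

Choose the hinge as the axis so the unknown hinge reaction has zero arm there.
Beam weight: 29.7 × 9.8 = 291.1 N down at 0.87 m → arm 0.87 m, τ = 291.1 × 0.87 = 253.3 N·m clockwise.
Toolbox: 11.6 × 9.8 = 113.7 N down at 1.54 m → arm 1.54 m, τ = 113.7 × 1.54 = 175.1 N·m clockwise.
Bucket of sand: 17.8 × 9.8 = 174.4 N down at 0.29 m → arm 0.29 m, τ = 174.4 × 0.29 = 50.58 N·m clockwise.
Paint can: 3.96 × 9.8 = 38.81 N down at 1.26 m → arm 1.26 m, τ = 38.81 × 1.26 = 48.9 N·m clockwise.
Total clockwise load moment = 527.9 N·m.
The cable tension T acts at 1.74 m; only its component perpendicular to the beam, T sinθ, produces torque. sin 42.2° = 0.6717.
For rotational equilibrium, T × 1.74 × 0.6717 = 527.9, so T = 527.9 / 1.169 = 452 N.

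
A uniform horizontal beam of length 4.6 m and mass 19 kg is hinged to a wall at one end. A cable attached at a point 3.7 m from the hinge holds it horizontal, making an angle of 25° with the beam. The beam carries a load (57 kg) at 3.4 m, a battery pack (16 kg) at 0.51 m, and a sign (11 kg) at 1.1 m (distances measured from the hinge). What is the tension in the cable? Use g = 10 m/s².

Sum moments about the hinge (the unknown hinge reaction has zero arm there).
Beam weight: 19 × 10 = 190 N down at 2.3 m → arm 2.3 m, τ = 190 × 2.3 = 437 N·m clockwise.
Load: 57 × 10 = 570 N down at 3.4 m → arm 3.4 m, τ = 570 × 3.4 = 1938 N·m clockwise.
Battery pack: 16 × 10 = 160 N down at 0.51 m → arm 0.51 m, τ = 160 × 0.51 = 81.6 N·m clockwise.
Sign: 11 × 10 = 110 N down at 1.1 m → arm 1.1 m, τ = 110 × 1.1 = 121 N·m clockwise.
Total clockwise load moment = 2578 N·m.
The cable tension T acts at 3.7 m; only its component perpendicular to the beam, T sinθ, produces torque. sin 25° = 0.4226.
For rotational equilibrium, T × 3.7 × 0.4226 = 2578, so T = 2578 / 1.564 = 1650 N.

T ≈ 1650 N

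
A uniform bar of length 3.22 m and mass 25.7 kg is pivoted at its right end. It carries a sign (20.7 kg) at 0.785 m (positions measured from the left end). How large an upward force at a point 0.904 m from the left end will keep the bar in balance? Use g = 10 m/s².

F ≈ 396 N

Sum moments about the right end (the unknown pivot reaction has zero arm there).
Beam weight: 25.7 × 10 = 257 N down at 1.61 m → arm 1.61 m, τ = 257 × 1.61 = 413.8 N·m counterclockwise.
Sign: 20.7 × 10 = 207 N down at 0.785 m → arm 2.435 m, τ = 207 × 2.435 = 504 N·m counterclockwise.
Net moment of the loads = 917.8 N·m counterclockwise.
The upward force F acts at a point 0.904 m from the left end, arm 2.316 m, giving F × 2.316 clockwise.
Balancing moments: F × 2.316 = 917.8, giving F = 917.8 / 2.316 = 396 N.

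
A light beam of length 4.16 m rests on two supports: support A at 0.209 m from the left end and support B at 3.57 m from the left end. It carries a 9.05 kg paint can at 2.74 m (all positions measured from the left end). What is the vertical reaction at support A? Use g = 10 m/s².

Take moments about support B.
Paint can: 9.05 × 10 = 90.5 N down at 2.74 m → arm 0.83 m, τ = 90.5 × 0.83 = 75.11 N·m counterclockwise.
Net load moment about support B = 75.11 N·m counterclockwise.
Reaction R at support A is upward at 0.209 m, arm 3.361 m → moment R × 3.361 clockwise.
Balancing moments: R × 3.361 = 75.11, giving R = 22.3 N.

R_A ≈ 22.3 N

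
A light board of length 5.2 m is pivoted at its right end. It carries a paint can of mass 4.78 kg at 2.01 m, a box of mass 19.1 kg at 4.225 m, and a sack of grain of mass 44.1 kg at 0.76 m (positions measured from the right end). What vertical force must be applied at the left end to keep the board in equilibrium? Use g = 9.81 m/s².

F ≈ 234 N

About the right end:
Paint can: 4.78 × 9.81 = 46.89 N down at 2.01 m → arm 2.01 m, τ = 46.89 × 2.01 = 94.25 N·m counterclockwise.
Box: 19.1 × 9.81 = 187.4 N down at 4.225 m → arm 4.225 m, τ = 187.4 × 4.225 = 791.8 N·m counterclockwise.
Sack of grain: 44.1 × 9.81 = 432.6 N down at 0.76 m → arm 0.76 m, τ = 432.6 × 0.76 = 328.8 N·m counterclockwise.
Net moment of the loads = 1215 N·m counterclockwise.
The upward force F acts at the left end, arm 5.2 m, giving F × 5.2 clockwise.
Balancing moments: F × 5.2 = 1215, giving F = 1215 / 5.2 = 234 N.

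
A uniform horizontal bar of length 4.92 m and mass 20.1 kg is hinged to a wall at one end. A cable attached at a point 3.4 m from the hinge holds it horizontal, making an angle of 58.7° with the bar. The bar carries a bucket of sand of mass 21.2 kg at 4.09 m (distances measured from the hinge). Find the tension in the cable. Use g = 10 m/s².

T ≈ 469 N

Take moments about the hinge.
Beam weight: 20.1 × 10 = 201 N down at 2.46 m → arm 2.46 m, τ = 201 × 2.46 = 494.5 N·m clockwise.
Bucket of sand: 21.2 × 10 = 212 N down at 4.09 m → arm 4.09 m, τ = 212 × 4.09 = 867.1 N·m clockwise.
Total clockwise load moment = 1362 N·m.
The cable tension T acts at 3.4 m; only its component perpendicular to the bar, T sinθ, produces torque. sin 58.7° = 0.8545.
Στ = 0 ⇒ T × 3.4 × 0.8545 = 1362 ⇒ T = 1362 / 2.905 = 469 N.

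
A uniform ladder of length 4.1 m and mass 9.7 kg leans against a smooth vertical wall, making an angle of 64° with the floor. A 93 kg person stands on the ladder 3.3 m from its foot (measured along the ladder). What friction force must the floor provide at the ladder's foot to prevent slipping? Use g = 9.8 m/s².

f ≈ 381 N

About the foot of the ladder:
Ladder weight 9.7×9.8 = 95.06 N acts at 2.05 m along the ladder; its horizontal arm is 2.05·cos64° = 0.8987 m → τ = 85.43 N·m clockwise.
Person: 93×9.8 = 911.4 N at 3.3 m → arm 1.447 m → τ = 1319 N·m clockwise.
Wall normal N acts horizontally at the top; its moment arm is the height L sinθ = 4.1·sin64° = 3.685 m, counterclockwise.
Στ = 0 ⇒ N × 3.685 = 1404 ⇒ N = 381 N.
ΣFx = 0: friction at the foot balances the wall's push, so f = N_wall = 381 N.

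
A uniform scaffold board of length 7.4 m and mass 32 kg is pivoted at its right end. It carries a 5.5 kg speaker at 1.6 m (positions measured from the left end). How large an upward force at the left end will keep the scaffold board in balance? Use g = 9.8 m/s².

F ≈ 199 N

Sum moments about the right end (the unknown pivot reaction has zero arm there).
Beam weight: 32 × 9.8 = 313.6 N down at 3.7 m → arm 3.7 m, τ = 313.6 × 3.7 = 1160 N·m counterclockwise.
Speaker: 5.5 × 9.8 = 53.9 N down at 1.6 m → arm 5.8 m, τ = 53.9 × 5.8 = 312.6 N·m counterclockwise.
Net moment of the loads = 1473 N·m counterclockwise.
The upward force F acts at the left end, arm 7.4 m, giving F × 7.4 clockwise.
For rotational equilibrium, F × 7.4 = 1473, so F = 1473 / 7.4 = 199 N.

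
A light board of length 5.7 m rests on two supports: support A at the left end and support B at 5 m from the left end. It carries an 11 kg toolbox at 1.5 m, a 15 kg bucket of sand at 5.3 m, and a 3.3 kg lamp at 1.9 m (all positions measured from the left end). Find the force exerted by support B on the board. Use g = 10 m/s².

Sum moments about support A (its reaction then has zero moment arm).
Toolbox: 11 × 10 = 110 N down at 1.5 m → arm 1.5 m, τ = 110 × 1.5 = 165 N·m clockwise.
Bucket of sand: 15 × 10 = 150 N down at 5.3 m → arm 5.3 m, τ = 150 × 5.3 = 795 N·m clockwise.
Lamp: 3.3 × 10 = 33 N down at 1.9 m → arm 1.9 m, τ = 33 × 1.9 = 62.7 N·m clockwise.
Net load moment about support A = 1023 N·m clockwise.
Reaction R at support B is upward at 5 m, arm 5 m → moment R × 5 counterclockwise.
Balancing moments: R × 5 = 1023, giving R = 205 N.

R_B ≈ 205 N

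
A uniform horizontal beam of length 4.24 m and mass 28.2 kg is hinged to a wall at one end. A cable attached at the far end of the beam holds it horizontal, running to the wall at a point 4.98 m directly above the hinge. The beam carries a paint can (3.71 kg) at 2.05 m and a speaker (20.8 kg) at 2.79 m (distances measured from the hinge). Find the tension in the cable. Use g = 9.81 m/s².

About the hinge:
Beam weight: 28.2 × 9.81 = 276.6 N down at 2.12 m → arm 2.12 m, τ = 276.6 × 2.12 = 586.4 N·m clockwise.
Paint can: 3.71 × 9.81 = 36.4 N down at 2.05 m → arm 2.05 m, τ = 36.4 × 2.05 = 74.62 N·m clockwise.
Speaker: 20.8 × 9.81 = 204 N down at 2.79 m → arm 2.79 m, τ = 204 × 2.79 = 569.2 N·m clockwise.
Total clockwise load moment = 1230 N·m.
The cable tension T acts at 4.24 m; only its component perpendicular to the beam, T sinθ, produces torque. sinθ = h/√(h²+d²) = 4.98/√(4.98²+4.24²) = 0.7614.
Setting net torque to zero: T × 4.24 × 0.7614 = 1230 → T = 1230 / 3.228 = 381 N.

T ≈ 381 N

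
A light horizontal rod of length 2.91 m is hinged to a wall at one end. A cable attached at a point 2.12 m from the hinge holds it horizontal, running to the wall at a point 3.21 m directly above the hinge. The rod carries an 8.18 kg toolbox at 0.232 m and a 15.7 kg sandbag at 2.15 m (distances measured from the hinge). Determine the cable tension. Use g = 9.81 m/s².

Sum moments about the hinge (the unknown hinge reaction has zero arm there).
Toolbox: 8.18 × 9.81 = 80.25 N down at 0.232 m → arm 0.232 m, τ = 80.25 × 0.232 = 18.62 N·m clockwise.
Sandbag: 15.7 × 9.81 = 154 N down at 2.15 m → arm 2.15 m, τ = 154 × 2.15 = 331.1 N·m clockwise.
Total clockwise load moment = 349.7 N·m.
The cable tension T acts at 2.12 m; only its component perpendicular to the rod, T sinθ, produces torque. sinθ = h/√(h²+d²) = 3.21/√(3.21²+2.12²) = 0.8344.
Setting net torque to zero: T × 2.12 × 0.8344 = 349.7 → T = 349.7 / 1.769 = 198 N.

T ≈ 198 N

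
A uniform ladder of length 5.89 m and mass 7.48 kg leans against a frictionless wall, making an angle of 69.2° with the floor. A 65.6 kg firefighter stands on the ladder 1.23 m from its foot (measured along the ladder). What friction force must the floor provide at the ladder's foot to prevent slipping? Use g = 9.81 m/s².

About the foot of the ladder:
Ladder weight 7.48×9.81 = 73.38 N acts at 2.945 m along the ladder; its horizontal arm is 2.945·cos69.2° = 1.046 m → τ = 76.76 N·m clockwise.
Firefighter: 65.6×9.81 = 643.5 N at 1.23 m → arm 0.4368 m → τ = 281.1 N·m clockwise.
Wall normal N acts horizontally at the top; its moment arm is the height L sinθ = 5.89·sin69.2° = 5.506 m, counterclockwise.
Balancing moments: N × 5.506 = 357.9, giving N = 65 N.
ΣFx = 0: friction at the foot balances the wall's push, so f = N_wall = 65 N.

f ≈ 65 N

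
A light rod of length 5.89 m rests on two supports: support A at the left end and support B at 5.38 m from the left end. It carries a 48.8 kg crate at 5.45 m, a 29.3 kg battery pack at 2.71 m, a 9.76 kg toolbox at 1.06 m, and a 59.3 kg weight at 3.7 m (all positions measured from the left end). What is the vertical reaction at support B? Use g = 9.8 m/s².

R_B ≈ 1050 N

Taking torques about support A:
Crate: 48.8 × 9.8 = 478.2 N down at 5.45 m → arm 5.45 m, τ = 478.2 × 5.45 = 2606 N·m clockwise.
Battery pack: 29.3 × 9.8 = 287.1 N down at 2.71 m → arm 2.71 m, τ = 287.1 × 2.71 = 778 N·m clockwise.
Toolbox: 9.76 × 9.8 = 95.65 N down at 1.06 m → arm 1.06 m, τ = 95.65 × 1.06 = 101.4 N·m clockwise.
Weight: 59.3 × 9.8 = 581.1 N down at 3.7 m → arm 3.7 m, τ = 581.1 × 3.7 = 2150 N·m clockwise.
Net load moment about support A = 5635 N·m clockwise.
Reaction R at support B is upward at 5.38 m, arm 5.38 m → moment R × 5.38 counterclockwise.
Setting net torque to zero: R × 5.38 = 5635 → R = 1050 N.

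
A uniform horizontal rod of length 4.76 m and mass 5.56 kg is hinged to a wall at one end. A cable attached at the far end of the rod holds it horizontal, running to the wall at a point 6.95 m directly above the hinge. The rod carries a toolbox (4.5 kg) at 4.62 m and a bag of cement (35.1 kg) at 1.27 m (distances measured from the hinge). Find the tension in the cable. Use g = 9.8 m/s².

Take moments about the hinge.
Beam weight: 5.56 × 9.8 = 54.49 N down at 2.38 m → arm 2.38 m, τ = 54.49 × 2.38 = 129.7 N·m clockwise.
Toolbox: 4.5 × 9.8 = 44.1 N down at 4.62 m → arm 4.62 m, τ = 44.1 × 4.62 = 203.7 N·m clockwise.
Bag of cement: 35.1 × 9.8 = 344 N down at 1.27 m → arm 1.27 m, τ = 344 × 1.27 = 436.9 N·m clockwise.
Total clockwise load moment = 770.3 N·m.
The cable tension T acts at 4.76 m; only its component perpendicular to the rod, T sinθ, produces torque. sinθ = h/√(h²+d²) = 6.95/√(6.95²+4.76²) = 0.825.
Στ = 0 ⇒ T × 4.76 × 0.825 = 770.3 ⇒ T = 770.3 / 3.927 = 196 N.

T ≈ 196 N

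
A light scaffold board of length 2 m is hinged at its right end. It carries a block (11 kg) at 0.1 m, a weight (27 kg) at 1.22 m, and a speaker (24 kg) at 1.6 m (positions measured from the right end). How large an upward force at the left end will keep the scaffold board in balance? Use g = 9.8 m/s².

Taking torques about the right end:
Block: 11 × 9.8 = 107.8 N down at 0.1 m → arm 0.1 m, τ = 107.8 × 0.1 = 10.78 N·m counterclockwise.
Weight: 27 × 9.8 = 264.6 N down at 1.22 m → arm 1.22 m, τ = 264.6 × 1.22 = 322.8 N·m counterclockwise.
Speaker: 24 × 9.8 = 235.2 N down at 1.6 m → arm 1.6 m, τ = 235.2 × 1.6 = 376.3 N·m counterclockwise.
Net moment of the loads = 709.9 N·m counterclockwise.
The upward force F acts at the left end, arm 2 m, giving F × 2 clockwise.
For rotational equilibrium, F × 2 = 709.9, so F = 709.9 / 2 = 355 N.

F ≈ 355 N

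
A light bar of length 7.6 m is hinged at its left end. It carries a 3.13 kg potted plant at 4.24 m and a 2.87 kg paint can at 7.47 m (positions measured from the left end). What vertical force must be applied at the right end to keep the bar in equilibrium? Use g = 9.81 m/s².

Taking torques about the left end:
Potted plant: 3.13 × 9.81 = 30.71 N down at 4.24 m → arm 4.24 m, τ = 30.71 × 4.24 = 130.2 N·m clockwise.
Paint can: 2.87 × 9.81 = 28.15 N down at 7.47 m → arm 7.47 m, τ = 28.15 × 7.47 = 210.3 N·m clockwise.
Net moment of the loads = 340.5 N·m clockwise.
The upward force F acts at the right end, arm 7.6 m, giving F × 7.6 counterclockwise.
For rotational equilibrium, F × 7.6 = 340.5, so F = 340.5 / 7.6 = 44.8 N.

F ≈ 44.8 N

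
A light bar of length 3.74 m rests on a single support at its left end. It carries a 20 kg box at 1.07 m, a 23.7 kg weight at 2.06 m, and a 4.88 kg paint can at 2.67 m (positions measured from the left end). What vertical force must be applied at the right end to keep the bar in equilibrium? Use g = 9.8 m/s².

Sum moments about the left end (the unknown pivot reaction has zero arm there).
Box: 20 × 9.8 = 196 N down at 1.07 m → arm 1.07 m, τ = 196 × 1.07 = 209.7 N·m clockwise.
Weight: 23.7 × 9.8 = 232.3 N down at 2.06 m → arm 2.06 m, τ = 232.3 × 2.06 = 478.5 N·m clockwise.
Paint can: 4.88 × 9.8 = 47.82 N down at 2.67 m → arm 2.67 m, τ = 47.82 × 2.67 = 127.7 N·m clockwise.
Net moment of the loads = 815.9 N·m clockwise.
The upward force F acts at the right end, arm 3.74 m, giving F × 3.74 counterclockwise.
Balancing moments: F × 3.74 = 815.9, giving F = 815.9 / 3.74 = 218 N.

F ≈ 218 N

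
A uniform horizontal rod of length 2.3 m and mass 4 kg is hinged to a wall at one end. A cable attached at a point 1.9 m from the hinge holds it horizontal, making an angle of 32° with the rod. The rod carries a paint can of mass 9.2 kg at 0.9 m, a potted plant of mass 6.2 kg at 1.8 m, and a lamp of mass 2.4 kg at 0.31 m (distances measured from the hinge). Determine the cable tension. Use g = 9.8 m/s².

Sum moments about the hinge (the unknown hinge reaction has zero arm there).
Beam weight: 4 × 9.8 = 39.2 N down at 1.15 m → arm 1.15 m, τ = 39.2 × 1.15 = 45.08 N·m clockwise.
Paint can: 9.2 × 9.8 = 90.16 N down at 0.9 m → arm 0.9 m, τ = 90.16 × 0.9 = 81.14 N·m clockwise.
Potted plant: 6.2 × 9.8 = 60.76 N down at 1.8 m → arm 1.8 m, τ = 60.76 × 1.8 = 109.4 N·m clockwise.
Lamp: 2.4 × 9.8 = 23.52 N down at 0.31 m → arm 0.31 m, τ = 23.52 × 0.31 = 7.291 N·m clockwise.
Total clockwise load moment = 242.9 N·m.
The cable tension T acts at 1.9 m; only its component perpendicular to the rod, T sinθ, produces torque. sin 32° = 0.5299.
Setting net torque to zero: T × 1.9 × 0.5299 = 242.9 → T = 242.9 / 1.007 = 241 N.

T ≈ 241 N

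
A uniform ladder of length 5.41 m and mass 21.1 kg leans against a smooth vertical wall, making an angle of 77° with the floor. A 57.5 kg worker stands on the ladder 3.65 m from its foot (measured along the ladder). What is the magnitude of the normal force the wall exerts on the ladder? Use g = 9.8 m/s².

About the foot of the ladder:
Ladder weight 21.1×9.8 = 206.8 N acts at 2.705 m along the ladder; its horizontal arm is 2.705·cos77° = 0.6085 m → τ = 125.8 N·m clockwise.
Worker: 57.5×9.8 = 563.5 N at 3.65 m → arm 0.8211 m → τ = 462.7 N·m clockwise.
Wall normal N acts horizontally at the top; its moment arm is the height L sinθ = 5.41·sin77° = 5.271 m, counterclockwise.
Balancing moments: N × 5.271 = 588.5, giving N = 112 N.

N_wall ≈ 112 N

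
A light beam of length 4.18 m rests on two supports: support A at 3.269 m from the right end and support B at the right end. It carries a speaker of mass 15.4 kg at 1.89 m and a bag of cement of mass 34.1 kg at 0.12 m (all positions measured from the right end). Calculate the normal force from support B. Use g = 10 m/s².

Sum moments about support A (its reaction then has zero moment arm).
Speaker: 15.4 × 10 = 154 N down at 1.89 m → arm 1.379 m, τ = 154 × 1.379 = 212.4 N·m clockwise.
Bag of cement: 34.1 × 10 = 341 N down at 0.12 m → arm 3.149 m, τ = 341 × 3.149 = 1074 N·m clockwise.
Net load moment about support A = 1286 N·m clockwise.
Reaction R at support B is upward at 0 m, arm 3.269 m → moment R × 3.269 counterclockwise.
Στ = 0 ⇒ R × 3.269 = 1286 ⇒ R = 393 N.

R_B ≈ 393 N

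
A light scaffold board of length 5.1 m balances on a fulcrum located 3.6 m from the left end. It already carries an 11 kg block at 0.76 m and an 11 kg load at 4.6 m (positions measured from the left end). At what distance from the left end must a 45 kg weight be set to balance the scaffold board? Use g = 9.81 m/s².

Take moments about the fulcrum (at 3.6 m from the left end).
Block: 11 × 9.81 = 107.9 N down at 0.76 m → arm 2.84 m, τ = 107.9 × 2.84 = 306.4 N·m counterclockwise.
Load: 11 × 9.81 = 107.9 N down at 4.6 m → arm 1 m, τ = 107.9 × 1 = 107.9 N·m clockwise.
Net moment of existing loads = 198.5 N·m counterclockwise.
The weight weighs 45 × 9.81 = 441.5 N and must supply an equal clockwise moment, so its lever arm about the fulcrum is 198.5 / 441.5 = 0.45 m.
That puts it at 3.6 + 0.45 = 4.05 m from the left end.

x ≈ 4.05 m from the left end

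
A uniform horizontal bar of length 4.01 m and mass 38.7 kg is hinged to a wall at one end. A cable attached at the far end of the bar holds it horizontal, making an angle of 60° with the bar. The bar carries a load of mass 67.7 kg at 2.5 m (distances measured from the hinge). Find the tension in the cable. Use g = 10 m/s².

Taking torques about the hinge:
Beam weight: 38.7 × 10 = 387 N down at 2.005 m → arm 2.005 m, τ = 387 × 2.005 = 775.9 N·m clockwise.
Load: 67.7 × 10 = 677 N down at 2.5 m → arm 2.5 m, τ = 677 × 2.5 = 1692 N·m clockwise.
Total clockwise load moment = 2468 N·m.
The cable tension T acts at 4.01 m; only its component perpendicular to the bar, T sinθ, produces torque. sin 60° = 0.866.
For rotational equilibrium, T × 4.01 × 0.866 = 2468, so T = 2468 / 3.473 = 711 N.

T ≈ 711 N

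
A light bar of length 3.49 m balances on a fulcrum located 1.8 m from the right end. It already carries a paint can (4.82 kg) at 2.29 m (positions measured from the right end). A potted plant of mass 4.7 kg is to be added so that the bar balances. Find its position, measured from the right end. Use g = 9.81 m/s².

x ≈ 1.3 m from the right end

Taking torques about the fulcrum (at 1.8 m from the right end):
Paint can: 4.82 × 9.81 = 47.28 N down at 2.29 m → arm 0.49 m, τ = 47.28 × 0.49 = 23.17 N·m counterclockwise.
Net moment of existing loads = 23.17 N·m counterclockwise.
The potted plant weighs 4.7 × 9.81 = 46.11 N and must supply an equal clockwise moment, so its lever arm about the fulcrum is 23.17 / 46.11 = 0.502 m.
That puts it at 1.8 − 0.502 = 1.3 m from the right end.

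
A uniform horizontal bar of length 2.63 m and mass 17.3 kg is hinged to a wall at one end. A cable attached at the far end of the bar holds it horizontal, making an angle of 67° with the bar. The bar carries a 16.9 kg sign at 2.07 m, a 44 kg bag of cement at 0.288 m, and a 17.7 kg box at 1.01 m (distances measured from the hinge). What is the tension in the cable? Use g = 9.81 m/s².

Take moments about the hinge.
Beam weight: 17.3 × 9.81 = 169.7 N down at 1.315 m → arm 1.315 m, τ = 169.7 × 1.315 = 223.2 N·m clockwise.
Sign: 16.9 × 9.81 = 165.8 N down at 2.07 m → arm 2.07 m, τ = 165.8 × 2.07 = 343.2 N·m clockwise.
Bag of cement: 44 × 9.81 = 431.6 N down at 0.288 m → arm 0.288 m, τ = 431.6 × 0.288 = 124.3 N·m clockwise.
Box: 17.7 × 9.81 = 173.6 N down at 1.01 m → arm 1.01 m, τ = 173.6 × 1.01 = 175.3 N·m clockwise.
Total clockwise load moment = 866 N·m.
The cable tension T acts at 2.63 m; only its component perpendicular to the bar, T sinθ, produces torque. sin 67° = 0.9205.
Setting net torque to zero: T × 2.63 × 0.9205 = 866 → T = 866 / 2.421 = 358 N.

T ≈ 358 N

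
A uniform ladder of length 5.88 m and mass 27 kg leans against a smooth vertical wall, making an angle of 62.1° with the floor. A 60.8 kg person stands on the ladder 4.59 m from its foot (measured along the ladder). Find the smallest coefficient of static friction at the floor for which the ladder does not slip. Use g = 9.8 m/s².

Taking torques about the foot of the ladder:
Ladder weight 27×9.8 = 264.6 N acts at 2.94 m along the ladder; its horizontal arm is 2.94·cos62.1° = 1.376 m → τ = 364.1 N·m clockwise.
Person: 60.8×9.8 = 595.8 N at 4.59 m → arm 2.148 m → τ = 1280 N·m clockwise.
Wall normal N acts horizontally at the top; its moment arm is the height L sinθ = 5.88·sin62.1° = 5.197 m, counterclockwise.
Setting net torque to zero: N × 5.197 = 1644 → N = 316.3 N.
ΣFx = 0 ⇒ f = N_wall = 316.3 N. ΣFy = 0 ⇒ N_floor = 860.4 N.
μ_min = f / N_floor = 316.3 / 860.4 = 0.368.

μ_min ≈ 0.368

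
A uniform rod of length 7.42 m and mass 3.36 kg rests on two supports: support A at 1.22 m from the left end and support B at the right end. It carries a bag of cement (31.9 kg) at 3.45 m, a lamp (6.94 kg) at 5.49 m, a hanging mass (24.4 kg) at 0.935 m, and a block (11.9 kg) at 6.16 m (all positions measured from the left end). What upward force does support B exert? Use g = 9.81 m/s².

About support A:
Beam weight: 3.36 × 9.81 = 32.96 N down at 3.71 m → arm 2.49 m, τ = 32.96 × 2.49 = 82.07 N·m clockwise.
Bag of cement: 31.9 × 9.81 = 312.9 N down at 3.45 m → arm 2.23 m, τ = 312.9 × 2.23 = 697.8 N·m clockwise.
Lamp: 6.94 × 9.81 = 68.08 N down at 5.49 m → arm 4.27 m, τ = 68.08 × 4.27 = 290.7 N·m clockwise.
Hanging mass: 24.4 × 9.81 = 239.4 N down at 0.935 m → arm 0.285 m, τ = 239.4 × 0.285 = 68.23 N·m counterclockwise.
Block: 11.9 × 9.81 = 116.7 N down at 6.16 m → arm 4.94 m, τ = 116.7 × 4.94 = 576.5 N·m clockwise.
Net load moment about support A = 1579 N·m clockwise.
Reaction R at support B is upward at 7.42 m, arm 6.2 m → moment R × 6.2 counterclockwise.
Balancing moments: R × 6.2 = 1579, giving R = 255 N.

R_B ≈ 255 N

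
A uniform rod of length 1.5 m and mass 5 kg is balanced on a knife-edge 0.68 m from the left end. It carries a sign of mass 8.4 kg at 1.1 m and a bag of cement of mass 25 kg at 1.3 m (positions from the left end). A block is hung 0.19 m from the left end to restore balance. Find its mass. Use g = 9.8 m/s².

m ≈ 39.5 kg

Choose the knife-edge (at 0.68 m from the left end) as the axis so the support reaction has zero arm there.
Beam weight: 5 × 9.8 = 49 N down at 0.75 m → arm 0.07 m, τ = 49 × 0.07 = 3.43 N·m clockwise.
Sign: 8.4 × 9.8 = 82.32 N down at 1.1 m → arm 0.42 m, τ = 82.32 × 0.42 = 34.57 N·m clockwise.
Bag of cement: 25 × 9.8 = 245 N down at 1.3 m → arm 0.62 m, τ = 245 × 0.62 = 151.9 N·m clockwise.
Net moment of known loads = 189.9 N·m clockwise.
An unknown mass m at 0.19 m has arm 0.49 m; its moment is m·g·0.49 counterclockwise.
Στ = 0 ⇒ m × 9.8 × 0.49 = 189.9 ⇒ m = 189.9 / (9.8 × 0.49) = 39.5 kg.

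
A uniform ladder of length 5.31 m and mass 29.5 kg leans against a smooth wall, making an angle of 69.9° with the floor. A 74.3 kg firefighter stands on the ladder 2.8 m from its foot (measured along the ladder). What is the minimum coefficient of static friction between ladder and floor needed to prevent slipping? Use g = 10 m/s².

Choose the foot of the ladder as the axis so the floor normal and friction both act there and drop out.
Ladder weight 29.5×10 = 295 N acts at 2.655 m along the ladder; its horizontal arm is 2.655·cos69.9° = 0.9124 m → τ = 269.2 N·m clockwise.
Firefighter: 74.3×10 = 743 N at 2.8 m → arm 0.9622 m → τ = 714.9 N·m clockwise.
Wall normal N acts horizontally at the top; its moment arm is the height L sinθ = 5.31·sin69.9° = 4.987 m, counterclockwise.
For rotational equilibrium, N × 4.987 = 984.1, so N = 197.3 N.
ΣFx = 0 ⇒ f = N_wall = 197.3 N. ΣFy = 0 ⇒ N_floor = 1038 N.
μ_min = f / N_floor = 197.3 / 1038 = 0.19.

μ_min ≈ 0.19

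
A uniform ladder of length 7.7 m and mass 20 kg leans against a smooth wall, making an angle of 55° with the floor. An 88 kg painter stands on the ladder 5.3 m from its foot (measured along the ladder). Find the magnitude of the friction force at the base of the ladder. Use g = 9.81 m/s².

f ≈ 485 N

Choose the foot of the ladder as the axis so the floor normal and friction both act there and drop out.
Ladder weight 20×9.81 = 196.2 N acts at 3.85 m along the ladder; its horizontal arm is 3.85·cos55° = 2.208 m → τ = 433.2 N·m clockwise.
Painter: 88×9.81 = 863.3 N at 5.3 m → arm 3.04 m → τ = 2624 N·m clockwise.
Wall normal N acts horizontally at the top; its moment arm is the height L sinθ = 7.7·sin55° = 6.307 m, counterclockwise.
Setting net torque to zero: N × 6.307 = 3057 → N = 485 N.
ΣFx = 0: friction at the foot balances the wall's push, so f = N_wall = 485 N.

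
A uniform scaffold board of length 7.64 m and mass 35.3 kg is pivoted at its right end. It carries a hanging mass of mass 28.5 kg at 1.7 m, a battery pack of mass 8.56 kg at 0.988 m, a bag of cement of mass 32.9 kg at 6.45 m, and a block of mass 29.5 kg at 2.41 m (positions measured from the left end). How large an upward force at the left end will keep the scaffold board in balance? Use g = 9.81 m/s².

Choose the right end as the axis so the unknown pivot reaction has zero arm there.
Beam weight: 35.3 × 9.81 = 346.3 N down at 3.82 m → arm 3.82 m, τ = 346.3 × 3.82 = 1323 N·m counterclockwise.
Hanging mass: 28.5 × 9.81 = 279.6 N down at 1.7 m → arm 5.94 m, τ = 279.6 × 5.94 = 1661 N·m counterclockwise.
Battery pack: 8.56 × 9.81 = 83.97 N down at 0.988 m → arm 6.652 m, τ = 83.97 × 6.652 = 558.6 N·m counterclockwise.
Bag of cement: 32.9 × 9.81 = 322.7 N down at 6.45 m → arm 1.19 m, τ = 322.7 × 1.19 = 384 N·m counterclockwise.
Block: 29.5 × 9.81 = 289.4 N down at 2.41 m → arm 5.23 m, τ = 289.4 × 5.23 = 1514 N·m counterclockwise.
Net moment of the loads = 5441 N·m counterclockwise.
The upward force F acts at the left end, arm 7.64 m, giving F × 7.64 clockwise.
For rotational equilibrium, F × 7.64 = 5441, so F = 5441 / 7.64 = 712 N.

F ≈ 712 N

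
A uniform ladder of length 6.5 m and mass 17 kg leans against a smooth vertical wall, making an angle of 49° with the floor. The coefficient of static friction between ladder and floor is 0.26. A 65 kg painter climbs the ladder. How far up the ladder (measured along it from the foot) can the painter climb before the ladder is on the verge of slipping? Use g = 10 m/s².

Taking torques about the foot of the ladder:
Ladder weight 17×10 = 170 N acts at 3.25 m along the ladder; its horizontal arm is 3.25·cos49° = 2.132 m → τ = 362.4 N·m clockwise.
Painter weight 65×10 = 650 N at distance d → arm d·cos49° → τ = 650·d·0.6561 clockwise.
Wall normal N at the top has arm L sinθ = 4.906 m counterclockwise, so Στ = 0 gives N·4.906 = 362.4 + 426.5·d.
ΣFy = 0 ⇒ N_floor = 820 N, so the maximum friction is μ_s·N_floor = 0.26×820 = 213.2 N. ΣFx = 0 ⇒ N_wall = f, so at the slipping point N = 213.2 N.
Substituting: 213.2×4.906 = 362.4 + 426.5·d ⇒ d = (1046 − 362.4) / 426.5 = 1.6 m.

d ≈ 1.6 m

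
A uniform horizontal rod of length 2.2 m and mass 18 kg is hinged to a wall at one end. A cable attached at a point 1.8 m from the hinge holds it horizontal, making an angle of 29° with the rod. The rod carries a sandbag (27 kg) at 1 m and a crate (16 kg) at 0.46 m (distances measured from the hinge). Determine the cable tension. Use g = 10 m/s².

T ≈ 621 N

About the hinge:
Beam weight: 18 × 10 = 180 N down at 1.1 m → arm 1.1 m, τ = 180 × 1.1 = 198 N·m clockwise.
Sandbag: 27 × 10 = 270 N down at 1 m → arm 1 m, τ = 270 × 1 = 270 N·m clockwise.
Crate: 16 × 10 = 160 N down at 0.46 m → arm 0.46 m, τ = 160 × 0.46 = 73.6 N·m clockwise.
Total clockwise load moment = 541.6 N·m.
The cable tension T acts at 1.8 m; only its component perpendicular to the rod, T sinθ, produces torque. sin 29° = 0.4848.
Balancing moments: T × 1.8 × 0.4848 = 541.6, giving T = 541.6 / 0.8726 = 621 N.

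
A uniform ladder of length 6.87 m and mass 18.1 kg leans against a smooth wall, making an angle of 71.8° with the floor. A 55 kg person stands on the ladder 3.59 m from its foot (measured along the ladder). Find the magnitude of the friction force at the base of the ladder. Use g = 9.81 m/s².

Take moments about the foot of the ladder.
Ladder weight 18.1×9.81 = 177.6 N acts at 3.435 m along the ladder; its horizontal arm is 3.435·cos71.8° = 1.073 m → τ = 190.6 N·m clockwise.
Person: 55×9.81 = 539.6 N at 3.59 m → arm 1.121 m → τ = 604.9 N·m clockwise.
Wall normal N acts horizontally at the top; its moment arm is the height L sinθ = 6.87·sin71.8° = 6.526 m, counterclockwise.
Setting net torque to zero: N × 6.526 = 795.5 → N = 122 N.
ΣFx = 0: friction at the foot balances the wall's push, so f = N_wall = 122 N.

f ≈ 122 N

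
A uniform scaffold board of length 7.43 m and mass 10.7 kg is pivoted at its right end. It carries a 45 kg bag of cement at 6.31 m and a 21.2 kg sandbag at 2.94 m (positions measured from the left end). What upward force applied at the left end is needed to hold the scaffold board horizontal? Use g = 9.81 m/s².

Taking torques about the right end:
Beam weight: 10.7 × 9.81 = 105 N down at 3.715 m → arm 3.715 m, τ = 105 × 3.715 = 390.1 N·m counterclockwise.
Bag of cement: 45 × 9.81 = 441.5 N down at 6.31 m → arm 1.12 m, τ = 441.5 × 1.12 = 494.5 N·m counterclockwise.
Sandbag: 21.2 × 9.81 = 208 N down at 2.94 m → arm 4.49 m, τ = 208 × 4.49 = 933.9 N·m counterclockwise.
Net moment of the loads = 1818 N·m counterclockwise.
The upward force F acts at the left end, arm 7.43 m, giving F × 7.43 clockwise.
Balancing moments: F × 7.43 = 1818, giving F = 1818 / 7.43 = 245 N.

F ≈ 245 N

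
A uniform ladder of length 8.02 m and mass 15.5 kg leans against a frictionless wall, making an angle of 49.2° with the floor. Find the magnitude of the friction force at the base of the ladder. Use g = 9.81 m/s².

Take moments about the foot of the ladder.
Ladder weight 15.5×9.81 = 152.1 N acts at 4.01 m along the ladder; its horizontal arm is 4.01·cos49.2° = 2.62 m → τ = 398.5 N·m clockwise.
Wall normal N acts horizontally at the top; its moment arm is the height L sinθ = 8.02·sin49.2° = 6.071 m, counterclockwise.
Balancing moments: N × 6.071 = 398.5, giving N = 65.6 N.
ΣFx = 0: friction at the foot balances the wall's push, so f = N_wall = 65.6 N.

f ≈ 65.6 N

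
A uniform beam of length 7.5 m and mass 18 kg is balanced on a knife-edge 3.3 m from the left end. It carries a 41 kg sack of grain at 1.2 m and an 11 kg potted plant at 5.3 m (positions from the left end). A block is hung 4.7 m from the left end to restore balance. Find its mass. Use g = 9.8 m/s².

Sum moments about the knife-edge (at 3.3 m from the left end) (the support reaction has zero arm there).
Beam weight: 18 × 9.8 = 176.4 N down at 3.75 m → arm 0.45 m, τ = 176.4 × 0.45 = 79.38 N·m clockwise.
Sack of grain: 41 × 9.8 = 401.8 N down at 1.2 m → arm 2.1 m, τ = 401.8 × 2.1 = 843.8 N·m counterclockwise.
Potted plant: 11 × 9.8 = 107.8 N down at 5.3 m → arm 2 m, τ = 107.8 × 2 = 215.6 N·m clockwise.
Net moment of known loads = 548.8 N·m counterclockwise.
An unknown mass m at 4.7 m has arm 1.4 m; its moment is m·g·1.4 clockwise.
Setting net torque to zero: m × 9.8 × 1.4 = 548.8 → m = 548.8 / (9.8 × 1.4) = 40 kg.

m ≈ 40 kg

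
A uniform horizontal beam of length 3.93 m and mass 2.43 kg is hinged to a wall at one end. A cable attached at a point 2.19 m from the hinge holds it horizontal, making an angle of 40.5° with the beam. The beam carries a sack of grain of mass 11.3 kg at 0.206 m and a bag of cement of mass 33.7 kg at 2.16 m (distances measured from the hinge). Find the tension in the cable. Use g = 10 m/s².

Take moments about the hinge.
Beam weight: 2.43 × 10 = 24.3 N down at 1.965 m → arm 1.965 m, τ = 24.3 × 1.965 = 47.75 N·m clockwise.
Sack of grain: 11.3 × 10 = 113 N down at 0.206 m → arm 0.206 m, τ = 113 × 0.206 = 23.28 N·m clockwise.
Bag of cement: 33.7 × 10 = 337 N down at 2.16 m → arm 2.16 m, τ = 337 × 2.16 = 727.9 N·m clockwise.
Total clockwise load moment = 798.9 N·m.
The cable tension T acts at 2.19 m; only its component perpendicular to the beam, T sinθ, produces torque. sin 40.5° = 0.6494.
Balancing moments: T × 2.19 × 0.6494 = 798.9, giving T = 798.9 / 1.422 = 562 N.

T ≈ 562 N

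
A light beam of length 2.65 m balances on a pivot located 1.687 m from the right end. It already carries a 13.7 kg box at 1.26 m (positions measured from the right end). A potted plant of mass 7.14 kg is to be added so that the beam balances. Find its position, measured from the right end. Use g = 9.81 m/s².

x ≈ 2.51 m from the right end

Taking torques about the pivot (at 1.687 m from the right end):
Box: 13.7 × 9.81 = 134.4 N down at 1.26 m → arm 0.427 m, τ = 134.4 × 0.427 = 57.39 N·m clockwise.
Net moment of existing loads = 57.39 N·m clockwise.
The potted plant weighs 7.14 × 9.81 = 70.04 N and must supply an equal counterclockwise moment, so its lever arm about the pivot is 57.39 / 70.04 = 0.819 m.
That puts it at 1.687 + 0.819 = 2.51 m from the right end.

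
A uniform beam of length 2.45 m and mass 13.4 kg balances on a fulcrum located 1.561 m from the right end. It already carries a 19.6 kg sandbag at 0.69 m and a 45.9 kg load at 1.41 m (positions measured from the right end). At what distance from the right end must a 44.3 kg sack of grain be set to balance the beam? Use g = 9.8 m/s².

Take moments about the fulcrum (at 1.561 m from the right end).
Beam weight: 13.4 × 9.8 = 131.3 N down at 1.225 m → arm 0.336 m, τ = 131.3 × 0.336 = 44.12 N·m clockwise.
Sandbag: 19.6 × 9.8 = 192.1 N down at 0.69 m → arm 0.871 m, τ = 192.1 × 0.871 = 167.3 N·m clockwise.
Load: 45.9 × 9.8 = 449.8 N down at 1.41 m → arm 0.151 m, τ = 449.8 × 0.151 = 67.92 N·m clockwise.
Net moment of existing loads = 279.3 N·m clockwise.
The sack of grain weighs 44.3 × 9.8 = 434.1 N and must supply an equal counterclockwise moment, so its lever arm about the fulcrum is 279.3 / 434.1 = 0.643 m.
That puts it at 1.561 + 0.643 = 2.2 m from the right end.

x ≈ 2.2 m from the right end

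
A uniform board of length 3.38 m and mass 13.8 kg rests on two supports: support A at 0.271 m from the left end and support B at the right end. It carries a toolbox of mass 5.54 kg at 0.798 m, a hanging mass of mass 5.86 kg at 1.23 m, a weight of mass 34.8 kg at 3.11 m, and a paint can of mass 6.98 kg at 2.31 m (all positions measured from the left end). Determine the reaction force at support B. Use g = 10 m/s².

About support A:
Beam weight: 13.8 × 10 = 138 N down at 1.69 m → arm 1.419 m, τ = 138 × 1.419 = 195.8 N·m clockwise.
Toolbox: 5.54 × 10 = 55.4 N down at 0.798 m → arm 0.527 m, τ = 55.4 × 0.527 = 29.2 N·m clockwise.
Hanging mass: 5.86 × 10 = 58.6 N down at 1.23 m → arm 0.959 m, τ = 58.6 × 0.959 = 56.2 N·m clockwise.
Weight: 34.8 × 10 = 348 N down at 3.11 m → arm 2.839 m, τ = 348 × 2.839 = 988 N·m clockwise.
Paint can: 6.98 × 10 = 69.8 N down at 2.31 m → arm 2.039 m, τ = 69.8 × 2.039 = 142.3 N·m clockwise.
Net load moment about support A = 1412 N·m clockwise.
Reaction R at support B is upward at 3.38 m, arm 3.109 m → moment R × 3.109 counterclockwise.
Στ = 0 ⇒ R × 3.109 = 1412 ⇒ R = 454 N.

R_B ≈ 454 N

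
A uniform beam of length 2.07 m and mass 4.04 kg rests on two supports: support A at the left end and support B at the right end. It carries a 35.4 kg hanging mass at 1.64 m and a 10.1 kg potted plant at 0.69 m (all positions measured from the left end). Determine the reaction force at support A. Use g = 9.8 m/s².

About support B:
Beam weight: 4.04 × 9.8 = 39.59 N down at 1.035 m → arm 1.035 m, τ = 39.59 × 1.035 = 40.98 N·m counterclockwise.
Hanging mass: 35.4 × 9.8 = 346.9 N down at 1.64 m → arm 0.43 m, τ = 346.9 × 0.43 = 149.2 N·m counterclockwise.
Potted plant: 10.1 × 9.8 = 98.98 N down at 0.69 m → arm 1.38 m, τ = 98.98 × 1.38 = 136.6 N·m counterclockwise.
Net load moment about support B = 326.8 N·m counterclockwise.
Reaction R at support A is upward at 0 m, arm 2.07 m → moment R × 2.07 clockwise.
Στ = 0 ⇒ R × 2.07 = 326.8 ⇒ R = 158 N.

R_A ≈ 158 N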